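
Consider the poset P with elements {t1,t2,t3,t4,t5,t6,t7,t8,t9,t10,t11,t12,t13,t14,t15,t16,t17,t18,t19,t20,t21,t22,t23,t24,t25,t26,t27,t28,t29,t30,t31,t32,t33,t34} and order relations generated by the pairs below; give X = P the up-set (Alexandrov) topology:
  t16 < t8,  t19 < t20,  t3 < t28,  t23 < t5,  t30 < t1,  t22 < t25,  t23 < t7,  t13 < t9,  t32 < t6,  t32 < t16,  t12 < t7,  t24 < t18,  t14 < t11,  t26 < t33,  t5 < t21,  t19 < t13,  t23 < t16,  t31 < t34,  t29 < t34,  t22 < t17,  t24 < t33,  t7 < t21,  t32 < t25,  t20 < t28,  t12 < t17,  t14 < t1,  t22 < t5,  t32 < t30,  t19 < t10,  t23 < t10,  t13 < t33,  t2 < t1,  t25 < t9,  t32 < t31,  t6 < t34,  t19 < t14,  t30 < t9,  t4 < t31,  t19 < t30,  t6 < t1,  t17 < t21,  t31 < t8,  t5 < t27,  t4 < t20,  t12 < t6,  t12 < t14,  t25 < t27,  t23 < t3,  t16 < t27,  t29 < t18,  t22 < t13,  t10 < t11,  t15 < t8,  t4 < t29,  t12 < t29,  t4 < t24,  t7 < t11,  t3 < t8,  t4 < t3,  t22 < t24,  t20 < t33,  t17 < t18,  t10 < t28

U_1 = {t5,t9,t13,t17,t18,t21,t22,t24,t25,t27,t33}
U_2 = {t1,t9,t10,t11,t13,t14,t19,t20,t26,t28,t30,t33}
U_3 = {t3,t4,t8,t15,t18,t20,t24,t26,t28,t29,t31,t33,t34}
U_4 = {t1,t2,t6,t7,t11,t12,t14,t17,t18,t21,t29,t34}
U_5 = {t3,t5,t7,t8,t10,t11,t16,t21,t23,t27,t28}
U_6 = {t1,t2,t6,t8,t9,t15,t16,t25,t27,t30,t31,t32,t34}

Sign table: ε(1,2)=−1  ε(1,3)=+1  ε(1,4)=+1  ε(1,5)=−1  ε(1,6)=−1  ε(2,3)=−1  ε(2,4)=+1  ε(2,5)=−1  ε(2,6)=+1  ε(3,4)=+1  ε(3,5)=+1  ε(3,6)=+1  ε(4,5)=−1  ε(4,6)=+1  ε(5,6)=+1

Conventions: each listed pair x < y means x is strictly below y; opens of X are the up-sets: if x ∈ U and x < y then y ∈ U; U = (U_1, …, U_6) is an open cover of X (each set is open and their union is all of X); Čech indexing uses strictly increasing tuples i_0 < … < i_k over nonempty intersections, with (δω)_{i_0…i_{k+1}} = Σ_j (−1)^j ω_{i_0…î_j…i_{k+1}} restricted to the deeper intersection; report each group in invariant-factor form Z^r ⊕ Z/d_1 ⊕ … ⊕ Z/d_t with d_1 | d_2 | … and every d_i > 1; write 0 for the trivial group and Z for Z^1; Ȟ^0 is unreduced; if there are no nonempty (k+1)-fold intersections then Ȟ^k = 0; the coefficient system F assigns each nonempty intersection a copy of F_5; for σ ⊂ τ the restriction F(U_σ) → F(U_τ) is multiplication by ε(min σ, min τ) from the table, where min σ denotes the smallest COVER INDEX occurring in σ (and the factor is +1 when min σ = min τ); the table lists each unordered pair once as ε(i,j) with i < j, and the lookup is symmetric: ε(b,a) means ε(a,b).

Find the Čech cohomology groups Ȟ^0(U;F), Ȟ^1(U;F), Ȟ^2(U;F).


Ȟ^0 ≅ 0, Ȟ^1 ≅ 0, Ȟ^2 ≅ Z/5

nonempty overlaps:
  U12={t9,t13,t33} U13={t18,t24,t33} U14={t17,t18,t21} U15={t5,t21,t27} U16={t9,t25,t27} U23={t20,t26,t28,t33} U24={t1,t11,t14} U25={t10,t11,t28} U26={t1,t9,t30} U34={t18,t29,t34} U35={t3,t8,t28} U36={t8,t15,t31,t34} U45={t7,t11,t21} U46={t1,t2,t6,t34} U56={t8,t16,t27}
  U123={t33} U126={t9} U134={t18} U145={t21} U156={t27} U235={t28} U245={t11} U246={t1} U346={t34} U356={t8}
C dims 6,15,10; δ0: rk_F5 6; δ1: rk_F5 9
degree 0: 6−6−0 = 0 → Ȟ^0 ≅ 0
degree 1: 15−9−6 = 0 → Ȟ^1 ≅ 0
degree 2: 10−0−9 = 1 → Ȟ^2 ≅ Z/5


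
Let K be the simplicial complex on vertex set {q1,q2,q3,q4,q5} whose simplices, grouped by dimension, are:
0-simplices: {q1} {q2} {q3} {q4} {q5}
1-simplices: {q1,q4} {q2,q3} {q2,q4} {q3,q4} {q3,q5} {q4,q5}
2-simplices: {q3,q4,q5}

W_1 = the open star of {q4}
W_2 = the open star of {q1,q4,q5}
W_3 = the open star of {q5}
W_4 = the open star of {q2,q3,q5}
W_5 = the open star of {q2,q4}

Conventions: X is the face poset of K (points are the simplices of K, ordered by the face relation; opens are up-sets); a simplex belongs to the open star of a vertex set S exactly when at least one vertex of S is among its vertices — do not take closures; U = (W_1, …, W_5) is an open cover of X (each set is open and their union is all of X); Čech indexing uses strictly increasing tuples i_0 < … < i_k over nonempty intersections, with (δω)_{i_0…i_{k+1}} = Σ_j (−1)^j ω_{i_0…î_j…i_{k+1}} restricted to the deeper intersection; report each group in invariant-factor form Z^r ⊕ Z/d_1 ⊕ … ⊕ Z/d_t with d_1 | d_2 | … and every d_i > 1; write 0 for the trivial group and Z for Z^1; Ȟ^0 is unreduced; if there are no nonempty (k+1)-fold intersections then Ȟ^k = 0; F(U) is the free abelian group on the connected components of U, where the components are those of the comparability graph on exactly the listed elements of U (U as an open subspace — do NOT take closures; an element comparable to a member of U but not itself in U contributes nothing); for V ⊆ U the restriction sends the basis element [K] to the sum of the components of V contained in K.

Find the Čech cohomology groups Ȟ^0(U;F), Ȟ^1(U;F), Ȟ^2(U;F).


Ȟ^0(U;F) ≅ Z,  Ȟ^1(U;F) ≅ Z,  Ȟ^2(U;F) ≅ 0

nerve of the cover:
  W1={{q4},{q1,q4},{q2,q4},{q3,q4},{q4,q5},{q3,q4,q5}} W2={{q1},{q4},{q5},{q1,q4},{q2,q4},{q3,q4},{q3,q5},{q4,q5},{q3,q4,q5}} W3={{q5},{q3,q5},{q4,q5},{q3,q4,q5}} W4={{q2},{q3},{q5},{q2,q3},{q2,q4},{q3,q4},{q3,q5},{q4,q5},{q3,q4,q5}} W5={{q2},{q4},{q1,q4},{q2,q3},{q2,q4},{q3,q4},{q4,q5},{q3,q4,q5}}
  W12={{q4},{q1,q4},{q2,q4},{q3,q4},{q4,q5},{q3,q4,q5}} W13={{q4,q5},{q3,q4,q5}} W14={{q2,q4},{q3,q4},{q4,q5},{q3,q4,q5}} W15={{q4},{q1,q4},{q2,q4},{q3,q4},{q4,q5},{q3,q4,q5}} W23={{q5},{q3,q5},{q4,q5},{q3,q4,q5}} W24={{q5},{q2,q4},{q3,q4},{q3,q5},{q4,q5},{q3,q4,q5}} W25={{q4},{q1,q4},{q2,q4},{q3,q4},{q4,q5},{q3,q4,q5}} W34={{q5},{q3,q5},{q4,q5},{q3,q4,q5}} W35={{q4,q5},{q3,q4,q5}} W45={{q2},{q2,q3},{q2,q4},{q3,q4},{q4,q5},{q3,q4,q5}}
  W123={{q4,q5},{q3,q4,q5}} W124={{q2,q4},{q3,q4},{q4,q5},{q3,q4,q5}} W125={{q4},{q1,q4},{q2,q4},{q3,q4},{q4,q5},{q3,q4,q5}} W134={{q4,q5},{q3,q4,q5}} W135={{q4,q5},{q3,q4,q5}} W145={{q2,q4},{q3,q4},{q4,q5},{q3,q4,q5}} W234={{q5},{q3,q5},{q4,q5},{q3,q4,q5}} W235={{q4,q5},{q3,q4,q5}} W245={{q2,q4},{q3,q4},{q4,q5},{q3,q4,q5}} W345={{q4,q5},{q3,q4,q5}}
  W1234={{q4,q5},{q3,q4,q5}} W1235={{q4,q5},{q3,q4,q5}} W1245={{q2,q4},{q3,q4},{q4,q5},{q3,q4,q5}} W1345={{q4,q5},{q3,q4,q5}} W2345={{q4,q5},{q3,q4,q5}}
  W12345={{q4,q5},{q3,q4,q5}}
components per intersection:
  W1: {{q4},{q1,q4},{q2,q4},{q3,q4},{q4,q5},{q3,q4,q5}}
  W2: {{q1},{q4},{q5},{q1,q4},{q2,q4},{q3,q4},{q3,q5},{q4,q5},{q3,q4,q5}}
  W3: {{q5},{q3,q5},{q4,q5},{q3,q4,q5}}
  W4: {{q2},{q3},{q5},{q2,q3},{q2,q4},{q3,q4},{q3,q5},{q4,q5},{q3,q4,q5}}
  W5: {{q2},{q4},{q1,q4},{q2,q3},{q2,q4},{q3,q4},{q4,q5},{q3,q4,q5}}
  W12: {{q4},{q1,q4},{q2,q4},{q3,q4},{q4,q5},{q3,q4,q5}}
  W13: {{q4,q5},{q3,q4,q5}}
  W14: {{q2,q4}} {{q3,q4},{q4,q5},{q3,q4,q5}}
  W15: {{q4},{q1,q4},{q2,q4},{q3,q4},{q4,q5},{q3,q4,q5}}
  W23: {{q5},{q3,q5},{q4,q5},{q3,q4,q5}}
  W24: {{q5},{q3,q4},{q3,q5},{q4,q5},{q3,q4,q5}} {{q2,q4}}
  W25: {{q4},{q1,q4},{q2,q4},{q3,q4},{q4,q5},{q3,q4,q5}}
  W34: {{q5},{q3,q5},{q4,q5},{q3,q4,q5}}
  W35: {{q4,q5},{q3,q4,q5}}
  W45: {{q2},{q2,q3},{q2,q4}} {{q3,q4},{q4,q5},{q3,q4,q5}}
  W123: {{q4,q5},{q3,q4,q5}}
  W124: {{q2,q4}} {{q3,q4},{q4,q5},{q3,q4,q5}}
  W125: {{q4},{q1,q4},{q2,q4},{q3,q4},{q4,q5},{q3,q4,q5}}
  W134: {{q4,q5},{q3,q4,q5}}
  W135: {{q4,q5},{q3,q4,q5}}
  W145: {{q2,q4}} {{q3,q4},{q4,q5},{q3,q4,q5}}
  W234: {{q5},{q3,q5},{q4,q5},{q3,q4,q5}}
  W235: {{q4,q5},{q3,q4,q5}}
  W245: {{q2,q4}} {{q3,q4},{q4,q5},{q3,q4,q5}}
  W345: {{q4,q5},{q3,q4,q5}}
  W1234: {{q4,q5},{q3,q4,q5}}
  W1235: {{q4,q5},{q3,q4,q5}}
  W1245: {{q2,q4}} {{q3,q4},{q4,q5},{q3,q4,q5}}
  W1345: {{q4,q5},{q3,q4,q5}}
  W2345: {{q4,q5},{q3,q4,q5}}
  W12345: {{q4,q5},{q3,q4,q5}}
C dims 5,13,13,6; δ0: rk 4, SNF 1^4; δ1: rk 8, SNF 1^8; δ2: rk 5, SNF 1^5
Ȟ^0 = (5 − 4) − 0 = 1, so Ȟ^0 ≅ Z
Ȟ^1 = (13 − 8) − 4 = 1, so Ȟ^1 ≅ Z
Ȟ^2 = (13 − 5) − 8 = 0, so Ȟ^2 ≅ 0


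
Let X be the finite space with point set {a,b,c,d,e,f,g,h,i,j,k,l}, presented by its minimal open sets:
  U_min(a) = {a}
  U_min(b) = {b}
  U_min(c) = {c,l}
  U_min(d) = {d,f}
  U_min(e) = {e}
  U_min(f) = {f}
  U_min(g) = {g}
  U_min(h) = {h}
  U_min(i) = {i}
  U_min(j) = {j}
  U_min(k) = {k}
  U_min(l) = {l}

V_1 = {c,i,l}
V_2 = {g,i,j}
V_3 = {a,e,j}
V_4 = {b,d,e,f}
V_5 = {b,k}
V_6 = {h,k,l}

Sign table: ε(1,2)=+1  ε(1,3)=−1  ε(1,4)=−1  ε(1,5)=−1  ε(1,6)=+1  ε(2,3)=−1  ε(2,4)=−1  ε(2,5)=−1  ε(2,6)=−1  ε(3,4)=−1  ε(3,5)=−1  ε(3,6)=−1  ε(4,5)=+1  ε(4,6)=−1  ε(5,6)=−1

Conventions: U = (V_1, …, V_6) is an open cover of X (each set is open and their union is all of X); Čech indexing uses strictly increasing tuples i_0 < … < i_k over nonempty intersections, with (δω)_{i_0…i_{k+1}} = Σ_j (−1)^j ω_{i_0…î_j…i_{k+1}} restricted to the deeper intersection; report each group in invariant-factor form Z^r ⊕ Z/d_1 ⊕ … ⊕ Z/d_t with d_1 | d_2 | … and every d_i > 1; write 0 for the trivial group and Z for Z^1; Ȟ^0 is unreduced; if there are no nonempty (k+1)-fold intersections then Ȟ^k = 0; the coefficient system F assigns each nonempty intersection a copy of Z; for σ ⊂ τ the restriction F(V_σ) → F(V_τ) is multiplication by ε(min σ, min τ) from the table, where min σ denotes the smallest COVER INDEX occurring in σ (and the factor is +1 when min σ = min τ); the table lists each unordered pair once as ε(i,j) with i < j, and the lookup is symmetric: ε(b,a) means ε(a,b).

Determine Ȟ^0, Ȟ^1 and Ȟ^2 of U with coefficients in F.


Ȟ^0 = 0, Ȟ^1 = Z/2, Ȟ^2 = 0

nonempty overlaps:
  V12={i} V16={l} V23={j} V34={e} V45={b} V56={k}
C dims 6,6; δ0: rk 6, SNF 1^5·2
degree 0: 6−6−0 = 0 → Ȟ^0 ≅ 0
degree 1: 6−0−6 = 0 plus torsion [2] → Ȟ^1 ≅ Z/2
degree 2: 0−0−0 = 0 → Ȟ^2 ≅ 0


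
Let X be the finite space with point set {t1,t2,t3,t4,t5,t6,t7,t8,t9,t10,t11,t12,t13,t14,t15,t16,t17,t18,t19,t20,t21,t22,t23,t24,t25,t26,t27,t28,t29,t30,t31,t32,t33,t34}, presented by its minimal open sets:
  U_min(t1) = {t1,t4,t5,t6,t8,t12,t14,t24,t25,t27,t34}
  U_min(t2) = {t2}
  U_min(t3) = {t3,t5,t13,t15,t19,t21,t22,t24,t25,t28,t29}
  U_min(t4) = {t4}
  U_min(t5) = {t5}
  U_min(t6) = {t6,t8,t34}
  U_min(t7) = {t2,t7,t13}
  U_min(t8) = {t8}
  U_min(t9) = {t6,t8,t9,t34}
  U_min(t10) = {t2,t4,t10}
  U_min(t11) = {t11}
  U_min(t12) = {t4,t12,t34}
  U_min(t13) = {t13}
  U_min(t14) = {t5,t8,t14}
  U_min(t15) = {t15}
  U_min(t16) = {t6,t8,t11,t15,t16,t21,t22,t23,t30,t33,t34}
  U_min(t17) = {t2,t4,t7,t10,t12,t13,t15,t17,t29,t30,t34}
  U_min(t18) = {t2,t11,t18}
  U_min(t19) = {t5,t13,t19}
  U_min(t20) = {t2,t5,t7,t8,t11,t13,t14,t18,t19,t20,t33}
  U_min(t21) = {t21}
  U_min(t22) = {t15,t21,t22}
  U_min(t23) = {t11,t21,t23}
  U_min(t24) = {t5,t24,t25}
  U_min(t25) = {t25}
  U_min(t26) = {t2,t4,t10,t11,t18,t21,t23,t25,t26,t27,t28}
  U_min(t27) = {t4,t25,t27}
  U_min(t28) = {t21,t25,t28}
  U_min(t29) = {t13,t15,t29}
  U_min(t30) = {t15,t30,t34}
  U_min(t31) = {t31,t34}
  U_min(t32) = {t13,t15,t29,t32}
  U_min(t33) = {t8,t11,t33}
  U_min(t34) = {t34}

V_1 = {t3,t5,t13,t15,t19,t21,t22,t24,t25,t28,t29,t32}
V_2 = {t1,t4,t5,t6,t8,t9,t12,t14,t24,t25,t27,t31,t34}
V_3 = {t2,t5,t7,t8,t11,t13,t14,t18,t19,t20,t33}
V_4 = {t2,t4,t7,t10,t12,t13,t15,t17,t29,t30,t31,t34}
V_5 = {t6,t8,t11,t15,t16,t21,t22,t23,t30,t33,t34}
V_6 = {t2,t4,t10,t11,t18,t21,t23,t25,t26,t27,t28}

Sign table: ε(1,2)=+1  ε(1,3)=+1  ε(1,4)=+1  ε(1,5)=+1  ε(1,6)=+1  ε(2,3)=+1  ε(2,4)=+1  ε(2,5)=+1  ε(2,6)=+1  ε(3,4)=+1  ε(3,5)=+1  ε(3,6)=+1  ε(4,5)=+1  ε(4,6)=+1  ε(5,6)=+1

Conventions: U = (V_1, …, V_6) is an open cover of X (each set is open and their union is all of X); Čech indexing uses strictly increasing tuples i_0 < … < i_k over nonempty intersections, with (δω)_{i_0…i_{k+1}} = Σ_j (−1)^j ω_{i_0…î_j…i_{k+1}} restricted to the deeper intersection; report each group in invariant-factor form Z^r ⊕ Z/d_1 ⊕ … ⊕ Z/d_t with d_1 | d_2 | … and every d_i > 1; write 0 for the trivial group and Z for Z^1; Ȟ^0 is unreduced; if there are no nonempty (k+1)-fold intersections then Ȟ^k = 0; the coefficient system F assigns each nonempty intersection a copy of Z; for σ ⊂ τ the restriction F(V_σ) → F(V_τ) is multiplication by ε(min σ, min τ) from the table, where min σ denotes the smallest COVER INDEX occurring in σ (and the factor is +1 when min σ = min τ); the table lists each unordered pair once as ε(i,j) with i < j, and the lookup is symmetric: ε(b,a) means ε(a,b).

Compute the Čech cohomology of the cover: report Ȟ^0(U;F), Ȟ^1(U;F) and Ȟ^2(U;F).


Ȟ^0 = Z, Ȟ^1 = 0 and Ȟ^2 = Z/2

cover nerve:
  V12={t5,t24,t25} V13={t5,t13,t19} V14={t13,t15,t29} V15={t15,t21,t22} V16={t21,t25,t28} V23={t5,t8,t14} V24={t4,t12,t31,t34} V25={t6,t8,t34} V26={t4,t25,t27} V34={t2,t7,t13} V35={t8,t11,t33} V36={t2,t11,t18} V45={t15,t30,t34} V46={t2,t4,t10} V56={t11,t21,t23}
  V123={t5} V126={t25} V134={t13} V145={t15} V156={t21} V235={t8} V245={t34} V246={t4} V346={t2} V356={t11}
C dims 6,15,10; δ0: rk 5, SNF 1^5; δ1: rk 10, SNF 1^9·2
Ȟ^0: (6−5)−0=1 ⇒ Z
Ȟ^1: (15−10)−5=0 ⇒ 0
Ȟ^2: (10−0)−10=0 plus torsion [2] ⇒ Z/2


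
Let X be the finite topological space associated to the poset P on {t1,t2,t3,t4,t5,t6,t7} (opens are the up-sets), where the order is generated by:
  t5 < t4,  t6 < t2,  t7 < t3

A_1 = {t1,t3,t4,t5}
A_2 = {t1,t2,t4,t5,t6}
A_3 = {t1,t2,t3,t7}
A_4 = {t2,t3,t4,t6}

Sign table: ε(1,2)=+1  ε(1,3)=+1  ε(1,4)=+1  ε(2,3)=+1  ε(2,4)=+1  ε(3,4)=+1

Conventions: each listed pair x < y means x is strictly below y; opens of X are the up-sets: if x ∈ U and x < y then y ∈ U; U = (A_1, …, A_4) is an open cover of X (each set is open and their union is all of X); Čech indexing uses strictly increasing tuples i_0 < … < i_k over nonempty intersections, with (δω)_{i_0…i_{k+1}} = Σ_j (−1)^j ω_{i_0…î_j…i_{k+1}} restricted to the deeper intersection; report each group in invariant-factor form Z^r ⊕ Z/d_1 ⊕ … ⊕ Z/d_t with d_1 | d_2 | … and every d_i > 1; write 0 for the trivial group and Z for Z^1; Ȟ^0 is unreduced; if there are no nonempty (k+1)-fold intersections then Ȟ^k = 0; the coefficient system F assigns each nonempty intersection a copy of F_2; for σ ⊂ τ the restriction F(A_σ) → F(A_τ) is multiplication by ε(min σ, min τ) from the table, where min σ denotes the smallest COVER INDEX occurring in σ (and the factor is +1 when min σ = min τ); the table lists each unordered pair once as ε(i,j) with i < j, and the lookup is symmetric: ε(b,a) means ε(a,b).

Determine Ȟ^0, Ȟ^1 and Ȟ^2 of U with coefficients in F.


nerve simplices:
  A12={t1,t4,t5} A13={t1,t3} A14={t3,t4} A23={t1,t2} A24={t2,t4,t6} A34={t2,t3}
  A123={t1} A124={t4} A134={t3} A234={t2}
C dims 4,6,4; δ0: rk_F2 3; δ1: rk_F2 3
degree 0: 4−3−0 = 1 → Ȟ^0 ≅ Z/2
degree 1: 6−3−3 = 0 → Ȟ^1 ≅ 0
degree 2: 4−0−3 = 1 → Ȟ^2 ≅ Z/2

Ȟ^0 = Z/2, Ȟ^1 = 0 and Ȟ^2 = Z/2


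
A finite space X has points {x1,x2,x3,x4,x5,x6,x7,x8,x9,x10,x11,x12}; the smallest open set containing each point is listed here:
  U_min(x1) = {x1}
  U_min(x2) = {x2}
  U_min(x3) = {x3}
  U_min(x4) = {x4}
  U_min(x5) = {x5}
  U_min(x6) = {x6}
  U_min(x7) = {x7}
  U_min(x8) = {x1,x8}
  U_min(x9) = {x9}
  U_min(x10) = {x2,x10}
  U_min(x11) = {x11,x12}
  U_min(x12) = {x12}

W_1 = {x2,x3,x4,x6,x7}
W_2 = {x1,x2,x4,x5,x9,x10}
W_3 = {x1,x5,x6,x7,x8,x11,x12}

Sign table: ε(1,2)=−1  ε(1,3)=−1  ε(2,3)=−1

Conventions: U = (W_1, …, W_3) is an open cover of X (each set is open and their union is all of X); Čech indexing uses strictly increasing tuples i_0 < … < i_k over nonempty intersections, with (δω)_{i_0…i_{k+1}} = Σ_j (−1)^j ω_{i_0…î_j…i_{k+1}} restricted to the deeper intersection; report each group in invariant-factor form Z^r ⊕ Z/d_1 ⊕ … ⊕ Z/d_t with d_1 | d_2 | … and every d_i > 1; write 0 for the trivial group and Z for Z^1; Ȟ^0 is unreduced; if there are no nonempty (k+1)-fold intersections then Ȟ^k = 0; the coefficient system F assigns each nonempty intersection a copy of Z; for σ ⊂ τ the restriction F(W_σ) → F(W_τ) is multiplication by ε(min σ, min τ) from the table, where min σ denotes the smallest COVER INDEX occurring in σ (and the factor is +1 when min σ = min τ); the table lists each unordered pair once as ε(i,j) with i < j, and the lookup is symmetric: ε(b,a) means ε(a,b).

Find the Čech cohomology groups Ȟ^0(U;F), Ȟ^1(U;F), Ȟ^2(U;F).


intersection data:
  W12={x2,x4} W13={x6,x7} W23={x1,x5}
C dims 3,3; δ0: rk 3, SNF 1^2·2
Ȟ^0 = (3 − 3) − 0 = 0, so Ȟ^0 ≅ 0
Ȟ^1 = (3 − 0) − 3 = 0 plus torsion [2], so Ȟ^1 ≅ Z/2
Ȟ^2 = (0 − 0) − 0 = 0, so Ȟ^2 ≅ 0

Ȟ^0(U;F) ≅ 0, Ȟ^1(U;F) ≅ Z/2, Ȟ^2(U;F) ≅ 0


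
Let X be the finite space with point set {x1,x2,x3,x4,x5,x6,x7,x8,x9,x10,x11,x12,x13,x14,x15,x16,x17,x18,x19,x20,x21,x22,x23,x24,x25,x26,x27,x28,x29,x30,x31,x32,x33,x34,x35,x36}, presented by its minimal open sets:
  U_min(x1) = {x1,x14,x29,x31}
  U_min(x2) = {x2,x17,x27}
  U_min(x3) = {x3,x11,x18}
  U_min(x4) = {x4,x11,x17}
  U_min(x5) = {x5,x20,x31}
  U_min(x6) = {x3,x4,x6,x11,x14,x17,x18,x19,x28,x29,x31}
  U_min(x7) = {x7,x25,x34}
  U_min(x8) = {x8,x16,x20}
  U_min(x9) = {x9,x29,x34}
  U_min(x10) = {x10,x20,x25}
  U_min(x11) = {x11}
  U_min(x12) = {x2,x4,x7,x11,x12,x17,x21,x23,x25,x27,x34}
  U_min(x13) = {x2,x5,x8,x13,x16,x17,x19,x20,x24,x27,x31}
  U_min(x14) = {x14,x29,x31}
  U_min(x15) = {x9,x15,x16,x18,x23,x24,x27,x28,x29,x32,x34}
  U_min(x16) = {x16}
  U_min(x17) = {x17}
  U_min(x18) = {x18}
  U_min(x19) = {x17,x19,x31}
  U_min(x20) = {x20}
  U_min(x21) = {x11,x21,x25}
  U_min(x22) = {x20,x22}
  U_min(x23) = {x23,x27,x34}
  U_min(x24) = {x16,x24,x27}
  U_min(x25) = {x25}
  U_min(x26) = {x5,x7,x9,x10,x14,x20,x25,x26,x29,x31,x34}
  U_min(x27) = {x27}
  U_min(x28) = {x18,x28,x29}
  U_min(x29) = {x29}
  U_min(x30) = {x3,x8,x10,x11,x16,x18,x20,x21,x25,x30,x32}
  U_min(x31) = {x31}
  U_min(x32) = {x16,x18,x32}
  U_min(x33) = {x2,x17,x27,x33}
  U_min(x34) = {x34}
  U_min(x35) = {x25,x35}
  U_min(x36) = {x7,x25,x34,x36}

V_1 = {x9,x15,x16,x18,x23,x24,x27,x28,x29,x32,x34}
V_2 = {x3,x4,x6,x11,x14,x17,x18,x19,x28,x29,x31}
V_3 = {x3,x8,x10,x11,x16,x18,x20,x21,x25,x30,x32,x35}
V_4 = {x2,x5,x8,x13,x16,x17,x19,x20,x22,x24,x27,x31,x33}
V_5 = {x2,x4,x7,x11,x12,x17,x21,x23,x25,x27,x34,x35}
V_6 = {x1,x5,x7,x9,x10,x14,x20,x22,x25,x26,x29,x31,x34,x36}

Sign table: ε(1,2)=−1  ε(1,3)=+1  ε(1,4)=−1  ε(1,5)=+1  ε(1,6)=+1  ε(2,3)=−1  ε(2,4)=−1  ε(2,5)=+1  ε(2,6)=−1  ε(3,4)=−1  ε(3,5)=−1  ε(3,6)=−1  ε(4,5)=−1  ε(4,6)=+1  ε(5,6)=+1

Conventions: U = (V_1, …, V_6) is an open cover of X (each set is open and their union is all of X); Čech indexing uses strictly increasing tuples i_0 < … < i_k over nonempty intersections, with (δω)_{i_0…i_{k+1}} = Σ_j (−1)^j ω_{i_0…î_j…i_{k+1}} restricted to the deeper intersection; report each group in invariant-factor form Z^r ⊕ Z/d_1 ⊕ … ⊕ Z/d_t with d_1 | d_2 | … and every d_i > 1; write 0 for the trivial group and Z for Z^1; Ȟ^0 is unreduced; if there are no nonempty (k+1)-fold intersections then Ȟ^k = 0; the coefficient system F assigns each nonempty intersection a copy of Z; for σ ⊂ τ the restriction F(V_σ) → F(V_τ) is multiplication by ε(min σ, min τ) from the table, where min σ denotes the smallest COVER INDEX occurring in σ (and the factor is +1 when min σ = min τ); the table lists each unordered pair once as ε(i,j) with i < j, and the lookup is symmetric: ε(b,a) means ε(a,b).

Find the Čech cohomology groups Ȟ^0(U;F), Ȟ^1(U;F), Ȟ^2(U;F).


intersection data:
  V12={x18,x28,x29} V13={x16,x18,x32} V14={x16,x24,x27} V15={x23,x27,x34} V16={x9,x29,x34} V23={x3,x11,x18} V24={x17,x19,x31} V25={x4,x11,x17} V26={x14,x29,x31} V34={x8,x16,x20} V35={x11,x21,x25,x35} V36={x10,x20,x25} V45={x2,x17,x27} V46={x5,x20,x22,x31} V56={x7,x25,x34}
  V123={x18} V126={x29} V134={x16} V145={x27} V156={x34} V235={x11} V245={x17} V246={x31} V346={x20} V356={x25}
C dims 6,15,10; δ0: rk 6, SNF 1^5·2; δ1: rk 9, SNF 1^9
Ȟ^0 = (6 − 6) − 0 = 0, so Ȟ^0 ≅ 0
Ȟ^1 = (15 − 9) − 6 = 0 plus torsion [2], so Ȟ^1 ≅ Z/2
Ȟ^2 = (10 − 0) − 9 = 1, so Ȟ^2 ≅ Z

Ȟ^0 = 0, Ȟ^1 = Z/2 and Ȟ^2 = Z


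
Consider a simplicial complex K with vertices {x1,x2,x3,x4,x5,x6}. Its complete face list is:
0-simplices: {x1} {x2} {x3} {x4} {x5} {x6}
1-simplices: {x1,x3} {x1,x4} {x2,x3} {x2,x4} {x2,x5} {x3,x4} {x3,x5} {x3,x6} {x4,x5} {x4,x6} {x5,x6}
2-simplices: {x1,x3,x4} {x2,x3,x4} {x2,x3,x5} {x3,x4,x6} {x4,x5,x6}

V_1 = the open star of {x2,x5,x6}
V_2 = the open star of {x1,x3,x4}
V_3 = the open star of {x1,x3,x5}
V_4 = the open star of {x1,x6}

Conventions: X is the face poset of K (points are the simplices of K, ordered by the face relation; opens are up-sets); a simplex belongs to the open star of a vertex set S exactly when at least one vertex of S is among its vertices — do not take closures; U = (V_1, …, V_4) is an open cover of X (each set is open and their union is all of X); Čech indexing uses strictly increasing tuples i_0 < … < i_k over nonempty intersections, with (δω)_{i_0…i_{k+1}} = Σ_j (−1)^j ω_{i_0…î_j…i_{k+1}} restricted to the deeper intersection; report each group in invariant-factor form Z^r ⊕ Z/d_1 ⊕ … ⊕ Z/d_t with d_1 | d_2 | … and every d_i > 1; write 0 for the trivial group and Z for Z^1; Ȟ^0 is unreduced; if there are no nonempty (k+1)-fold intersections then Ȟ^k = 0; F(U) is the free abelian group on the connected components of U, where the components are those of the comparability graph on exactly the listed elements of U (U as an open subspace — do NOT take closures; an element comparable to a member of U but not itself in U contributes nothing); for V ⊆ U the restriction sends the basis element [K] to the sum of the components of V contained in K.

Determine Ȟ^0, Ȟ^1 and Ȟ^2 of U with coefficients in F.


Ȟ^0(U;F) ≅ Z, Ȟ^1(U;F) ≅ Z and Ȟ^2(U;F) ≅ 0

nerve of the cover:
  V1={{x2},{x5},{x6},{x2,x3},{x2,x4},{x2,x5},{x3,x5},{x3,x6},{x4,x5},{x4,x6},{x5,x6},{x2,x3,x4},{x2,x3,x5},{x3,x4,x6},{x4,x5,x6}} V2={{x1},{x3},{x4},{x1,x3},{x1,x4},{x2,x3},{x2,x4},{x3,x4},{x3,x5},{x3,x6},{x4,x5},{x4,x6},{x1,x3,x4},{x2,x3,x4},{x2,x3,x5},{x3,x4,x6},{x4,x5,x6}} V3={{x1},{x3},{x5},{x1,x3},{x1,x4},{x2,x3},{x2,x5},{x3,x4},{x3,x5},{x3,x6},{x4,x5},{x5,x6},{x1,x3,x4},{x2,x3,x4},{x2,x3,x5},{x3,x4,x6},{x4,x5,x6}} V4={{x1},{x6},{x1,x3},{x1,x4},{x3,x6},{x4,x6},{x5,x6},{x1,x3,x4},{x3,x4,x6},{x4,x5,x6}}
  V12={{x2,x3},{x2,x4},{x3,x5},{x3,x6},{x4,x5},{x4,x6},{x2,x3,x4},{x2,x3,x5},{x3,x4,x6},{x4,x5,x6}} V13={{x5},{x2,x3},{x2,x5},{x3,x5},{x3,x6},{x4,x5},{x5,x6},{x2,x3,x4},{x2,x3,x5},{x3,x4,x6},{x4,x5,x6}} V14={{x6},{x3,x6},{x4,x6},{x5,x6},{x3,x4,x6},{x4,x5,x6}} V23={{x1},{x3},{x1,x3},{x1,x4},{x2,x3},{x3,x4},{x3,x5},{x3,x6},{x4,x5},{x1,x3,x4},{x2,x3,x4},{x2,x3,x5},{x3,x4,x6},{x4,x5,x6}} V24={{x1},{x1,x3},{x1,x4},{x3,x6},{x4,x6},{x1,x3,x4},{x3,x4,x6},{x4,x5,x6}} V34={{x1},{x1,x3},{x1,x4},{x3,x6},{x5,x6},{x1,x3,x4},{x3,x4,x6},{x4,x5,x6}}
  V123={{x2,x3},{x3,x5},{x3,x6},{x4,x5},{x2,x3,x4},{x2,x3,x5},{x3,x4,x6},{x4,x5,x6}} V124={{x3,x6},{x4,x6},{x3,x4,x6},{x4,x5,x6}} V134={{x3,x6},{x5,x6},{x3,x4,x6},{x4,x5,x6}} V234={{x1},{x1,x3},{x1,x4},{x3,x6},{x1,x3,x4},{x3,x4,x6},{x4,x5,x6}}
  V1234={{x3,x6},{x3,x4,x6},{x4,x5,x6}}
components per intersection:
  V1: {{x2},{x5},{x6},{x2,x3},{x2,x4},{x2,x5},{x3,x5},{x3,x6},{x4,x5},{x4,x6},{x5,x6},{x2,x3,x4},{x2,x3,x5},{x3,x4,x6},{x4,x5,x6}}
  V2: {{x1},{x3},{x4},{x1,x3},{x1,x4},{x2,x3},{x2,x4},{x3,x4},{x3,x5},{x3,x6},{x4,x5},{x4,x6},{x1,x3,x4},{x2,x3,x4},{x2,x3,x5},{x3,x4,x6},{x4,x5,x6}}
  V3: {{x1},{x3},{x5},{x1,x3},{x1,x4},{x2,x3},{x2,x5},{x3,x4},{x3,x5},{x3,x6},{x4,x5},{x5,x6},{x1,x3,x4},{x2,x3,x4},{x2,x3,x5},{x3,x4,x6},{x4,x5,x6}}
  V4: {{x1},{x1,x3},{x1,x4},{x1,x3,x4}} {{x6},{x3,x6},{x4,x6},{x5,x6},{x3,x4,x6},{x4,x5,x6}}
  V12: {{x2,x3},{x2,x4},{x3,x5},{x2,x3,x4},{x2,x3,x5}} {{x3,x6},{x4,x5},{x4,x6},{x3,x4,x6},{x4,x5,x6}}
  V13: {{x5},{x2,x3},{x2,x5},{x3,x5},{x4,x5},{x5,x6},{x2,x3,x4},{x2,x3,x5},{x4,x5,x6}} {{x3,x6},{x3,x4,x6}}
  V14: {{x6},{x3,x6},{x4,x6},{x5,x6},{x3,x4,x6},{x4,x5,x6}}
  V23: {{x1},{x3},{x1,x3},{x1,x4},{x2,x3},{x3,x4},{x3,x5},{x3,x6},{x1,x3,x4},{x2,x3,x4},{x2,x3,x5},{x3,x4,x6}} {{x4,x5},{x4,x5,x6}}
  V24: {{x1},{x1,x3},{x1,x4},{x1,x3,x4}} {{x3,x6},{x4,x6},{x3,x4,x6},{x4,x5,x6}}
  V34: {{x1},{x1,x3},{x1,x4},{x1,x3,x4}} {{x3,x6},{x3,x4,x6}} {{x5,x6},{x4,x5,x6}}
  V123: {{x2,x3},{x3,x5},{x2,x3,x4},{x2,x3,x5}} {{x3,x6},{x3,x4,x6}} {{x4,x5},{x4,x5,x6}}
  V124: {{x3,x6},{x4,x6},{x3,x4,x6},{x4,x5,x6}}
  V134: {{x3,x6},{x3,x4,x6}} {{x5,x6},{x4,x5,x6}}
  V234: {{x1},{x1,x3},{x1,x4},{x1,x3,x4}} {{x3,x6},{x3,x4,x6}} {{x4,x5,x6}}
  V1234: {{x3,x6},{x3,x4,x6}} {{x4,x5,x6}}
C dims 5,12,9,2; δ0: rk 4, SNF 1^4; δ1: rk 7, SNF 1^7; δ2: rk 2, SNF 1^2
Ȟ^0 = (5 − 4) − 0 = 1, so Ȟ^0 ≅ Z
Ȟ^1 = (12 − 7) − 4 = 1, so Ȟ^1 ≅ Z
Ȟ^2 = (9 − 2) − 7 = 0, so Ȟ^2 ≅ 0


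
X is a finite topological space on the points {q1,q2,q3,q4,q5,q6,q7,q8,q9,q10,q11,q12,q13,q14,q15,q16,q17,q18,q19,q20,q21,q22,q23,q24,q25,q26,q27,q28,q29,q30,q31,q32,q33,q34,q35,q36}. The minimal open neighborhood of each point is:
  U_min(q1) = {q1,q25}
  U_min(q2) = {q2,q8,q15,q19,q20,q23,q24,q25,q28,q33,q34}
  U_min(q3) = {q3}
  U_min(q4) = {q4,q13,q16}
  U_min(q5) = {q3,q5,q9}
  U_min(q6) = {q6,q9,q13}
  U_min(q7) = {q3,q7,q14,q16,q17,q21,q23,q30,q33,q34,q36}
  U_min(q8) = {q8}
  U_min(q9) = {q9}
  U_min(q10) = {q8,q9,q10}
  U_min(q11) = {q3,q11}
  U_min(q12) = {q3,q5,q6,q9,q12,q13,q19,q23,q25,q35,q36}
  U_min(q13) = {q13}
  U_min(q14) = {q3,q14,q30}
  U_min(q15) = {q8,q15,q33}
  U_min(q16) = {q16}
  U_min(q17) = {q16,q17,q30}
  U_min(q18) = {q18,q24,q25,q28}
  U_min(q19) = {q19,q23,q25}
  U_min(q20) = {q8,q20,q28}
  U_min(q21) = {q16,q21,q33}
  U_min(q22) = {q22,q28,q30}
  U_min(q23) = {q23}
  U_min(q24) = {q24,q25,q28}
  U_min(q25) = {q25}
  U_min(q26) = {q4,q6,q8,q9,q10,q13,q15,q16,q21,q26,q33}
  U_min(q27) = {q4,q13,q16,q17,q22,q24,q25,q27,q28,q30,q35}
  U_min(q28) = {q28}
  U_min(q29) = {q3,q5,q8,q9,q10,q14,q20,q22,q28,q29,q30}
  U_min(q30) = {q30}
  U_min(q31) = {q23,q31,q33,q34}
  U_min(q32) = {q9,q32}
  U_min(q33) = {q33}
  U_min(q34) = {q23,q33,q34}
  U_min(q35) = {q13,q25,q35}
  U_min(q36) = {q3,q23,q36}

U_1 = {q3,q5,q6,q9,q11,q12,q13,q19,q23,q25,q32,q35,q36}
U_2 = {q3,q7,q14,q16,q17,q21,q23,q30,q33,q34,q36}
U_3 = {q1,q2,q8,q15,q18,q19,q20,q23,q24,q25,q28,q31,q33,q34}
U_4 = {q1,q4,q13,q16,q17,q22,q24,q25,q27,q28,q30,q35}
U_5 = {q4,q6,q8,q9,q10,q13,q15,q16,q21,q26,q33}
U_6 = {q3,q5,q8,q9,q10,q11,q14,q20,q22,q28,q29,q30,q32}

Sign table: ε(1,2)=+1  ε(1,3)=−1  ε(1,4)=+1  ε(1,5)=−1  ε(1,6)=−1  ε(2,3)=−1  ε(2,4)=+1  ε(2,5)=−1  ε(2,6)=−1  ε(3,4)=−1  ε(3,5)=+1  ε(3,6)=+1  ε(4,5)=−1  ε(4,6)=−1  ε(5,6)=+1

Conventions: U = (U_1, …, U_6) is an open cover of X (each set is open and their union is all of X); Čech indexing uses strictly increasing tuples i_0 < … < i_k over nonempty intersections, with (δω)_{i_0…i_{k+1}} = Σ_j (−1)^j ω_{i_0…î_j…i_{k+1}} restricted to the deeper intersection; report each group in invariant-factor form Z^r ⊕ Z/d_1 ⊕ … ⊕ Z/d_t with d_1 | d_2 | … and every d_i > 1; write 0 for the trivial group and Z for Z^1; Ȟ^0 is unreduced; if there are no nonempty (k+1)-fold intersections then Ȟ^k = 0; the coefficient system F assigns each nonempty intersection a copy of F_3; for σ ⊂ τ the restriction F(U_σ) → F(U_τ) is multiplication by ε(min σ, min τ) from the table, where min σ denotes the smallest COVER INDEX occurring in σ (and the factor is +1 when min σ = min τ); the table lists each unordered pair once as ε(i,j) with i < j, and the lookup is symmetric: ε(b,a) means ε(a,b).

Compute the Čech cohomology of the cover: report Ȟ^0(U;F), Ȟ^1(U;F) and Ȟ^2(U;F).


intersection data:
  U12={q3,q23,q36} U13={q19,q23,q25} U14={q13,q25,q35} U15={q6,q9,q13} U16={q3,q5,q9,q11,q32} U23={q23,q33,q34} U24={q16,q17,q30} U25={q16,q21,q33} U26={q3,q14,q30} U34={q1,q24,q25,q28} U35={q8,q15,q33} U36={q8,q20,q28} U45={q4,q13,q16} U46={q22,q28,q30} U56={q8,q9,q10}
  U123={q23} U126={q3} U134={q25} U145={q13} U156={q9} U235={q33} U245={q16} U246={q30} U346={q28} U356={q8}
C dims 6,15,10; δ0: rk_F3 5; δ1: rk_F3 10
Ȟ^0 = (6 − 5) − 0 = 1, so Ȟ^0 ≅ Z/3
Ȟ^1 = (15 − 10) − 5 = 0, so Ȟ^1 ≅ 0
Ȟ^2 = (10 − 0) − 10 = 0, so Ȟ^2 ≅ 0

Ȟ^0 ≅ Z/3, Ȟ^1 ≅ 0 and Ȟ^2 ≅ 0


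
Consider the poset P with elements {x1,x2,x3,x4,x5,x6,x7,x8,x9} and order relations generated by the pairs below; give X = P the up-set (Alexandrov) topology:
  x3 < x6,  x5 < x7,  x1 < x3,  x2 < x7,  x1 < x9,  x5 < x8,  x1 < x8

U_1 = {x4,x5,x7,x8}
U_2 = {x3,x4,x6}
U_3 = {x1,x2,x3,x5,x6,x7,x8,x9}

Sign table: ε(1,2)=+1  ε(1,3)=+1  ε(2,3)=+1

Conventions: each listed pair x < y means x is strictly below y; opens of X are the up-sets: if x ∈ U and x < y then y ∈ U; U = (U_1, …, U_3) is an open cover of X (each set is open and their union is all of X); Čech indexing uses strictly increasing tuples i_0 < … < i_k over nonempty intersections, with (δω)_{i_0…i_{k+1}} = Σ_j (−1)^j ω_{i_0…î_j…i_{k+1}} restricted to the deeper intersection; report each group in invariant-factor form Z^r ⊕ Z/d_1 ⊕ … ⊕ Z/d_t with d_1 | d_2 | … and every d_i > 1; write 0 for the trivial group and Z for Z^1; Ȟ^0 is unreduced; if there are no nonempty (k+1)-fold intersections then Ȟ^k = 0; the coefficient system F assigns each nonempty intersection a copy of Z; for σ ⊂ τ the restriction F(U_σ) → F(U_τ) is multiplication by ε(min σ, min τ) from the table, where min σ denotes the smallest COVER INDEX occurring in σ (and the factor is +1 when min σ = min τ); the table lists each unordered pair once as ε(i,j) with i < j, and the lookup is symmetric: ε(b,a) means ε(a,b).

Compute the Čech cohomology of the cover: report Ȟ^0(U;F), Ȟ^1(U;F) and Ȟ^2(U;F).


nonempty intersections:
  U12={x4} U13={x5,x7,x8} U23={x3,x6}
C dims 3,3; δ0: rk 2, SNF 1^2
Ȟ^0: (3−2)−0=1 ⇒ Z
Ȟ^1: (3−0)−2=1 ⇒ Z
Ȟ^2: (0−0)−0=0 ⇒ 0

Ȟ^0(U;F) ≅ Z; Ȟ^1(U;F) ≅ Z; Ȟ^2(U;F) ≅ 0


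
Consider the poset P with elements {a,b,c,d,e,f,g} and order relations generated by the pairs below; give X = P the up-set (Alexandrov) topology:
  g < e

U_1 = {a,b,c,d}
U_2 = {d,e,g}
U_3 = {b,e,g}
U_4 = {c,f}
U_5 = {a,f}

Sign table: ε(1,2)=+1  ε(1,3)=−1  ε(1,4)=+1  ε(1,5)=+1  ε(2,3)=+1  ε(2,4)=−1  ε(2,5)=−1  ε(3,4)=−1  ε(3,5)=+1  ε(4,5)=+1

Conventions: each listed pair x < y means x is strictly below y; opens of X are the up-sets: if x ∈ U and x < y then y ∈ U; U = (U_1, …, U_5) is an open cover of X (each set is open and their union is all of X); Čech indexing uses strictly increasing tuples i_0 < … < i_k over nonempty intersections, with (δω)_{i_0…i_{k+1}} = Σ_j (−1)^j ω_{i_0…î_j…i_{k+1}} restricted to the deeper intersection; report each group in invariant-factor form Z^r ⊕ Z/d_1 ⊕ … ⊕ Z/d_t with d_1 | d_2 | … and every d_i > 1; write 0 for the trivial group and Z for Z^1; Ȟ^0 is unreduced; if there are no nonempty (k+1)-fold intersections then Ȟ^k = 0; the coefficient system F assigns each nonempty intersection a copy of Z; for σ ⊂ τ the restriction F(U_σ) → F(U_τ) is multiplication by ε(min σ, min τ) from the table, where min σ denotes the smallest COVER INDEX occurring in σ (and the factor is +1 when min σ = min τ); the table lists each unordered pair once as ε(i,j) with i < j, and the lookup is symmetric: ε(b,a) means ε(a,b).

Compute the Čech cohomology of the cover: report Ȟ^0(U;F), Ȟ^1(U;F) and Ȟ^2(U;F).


Ȟ^0 = 0, Ȟ^1 = Z ⊕ Z/2, Ȟ^2 = 0

nonempty intersections:
  U12={d} U13={b} U14={c} U15={a} U23={e,g} U45={f}
C dims 5,6; δ0: rk 5, SNF 1^4·2
Ȟ^0: (5−5)−0=0 ⇒ 0
Ȟ^1: (6−0)−5=1 plus torsion [2] ⇒ Z ⊕ Z/2
Ȟ^2: (0−0)−0=0 ⇒ 0


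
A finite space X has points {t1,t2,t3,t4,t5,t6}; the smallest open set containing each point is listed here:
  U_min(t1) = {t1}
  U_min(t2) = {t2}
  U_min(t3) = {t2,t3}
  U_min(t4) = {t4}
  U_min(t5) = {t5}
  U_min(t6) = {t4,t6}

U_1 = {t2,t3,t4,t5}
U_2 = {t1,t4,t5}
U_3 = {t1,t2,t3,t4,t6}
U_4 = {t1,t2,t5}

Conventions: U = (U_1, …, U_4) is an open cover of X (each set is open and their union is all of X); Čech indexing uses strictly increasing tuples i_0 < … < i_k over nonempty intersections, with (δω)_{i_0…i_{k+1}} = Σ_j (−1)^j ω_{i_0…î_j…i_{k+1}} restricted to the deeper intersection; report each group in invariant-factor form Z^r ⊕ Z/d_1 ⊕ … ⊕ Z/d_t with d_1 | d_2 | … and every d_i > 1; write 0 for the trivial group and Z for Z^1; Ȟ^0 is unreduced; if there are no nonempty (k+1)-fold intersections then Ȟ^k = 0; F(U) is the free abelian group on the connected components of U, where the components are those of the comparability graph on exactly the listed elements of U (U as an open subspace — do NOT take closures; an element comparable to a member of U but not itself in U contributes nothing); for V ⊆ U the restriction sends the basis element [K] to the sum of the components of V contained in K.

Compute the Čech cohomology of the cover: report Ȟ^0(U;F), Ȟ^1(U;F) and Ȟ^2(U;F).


nerve of the cover:
  U12={t4,t5} U13={t2,t3,t4} U14={t2,t5} U23={t1,t4} U24={t1,t5} U34={t1,t2}
  U123={t4} U124={t5} U134={t2} U234={t1}
components per intersection:
  U1: {t2,t3} {t4} {t5}
  U2: {t1} {t4} {t5}
  U3: {t1} {t2,t3} {t4,t6}
  U4: {t1} {t2} {t5}
  U12: {t4} {t5}
  U13: {t2,t3} {t4}
  U14: {t2} {t5}
  U23: {t1} {t4}
  U24: {t1} {t5}
  U34: {t1} {t2}
  U123: {t4}
  U124: {t5}
  U134: {t2}
  U234: {t1}
C dims 12,12,4; δ0: rk 8, SNF 1^8; δ1: rk 4, SNF 1^4
Ȟ^0 = (12 − 8) − 0 = 4, so Ȟ^0 ≅ Z^4
Ȟ^1 = (12 − 4) − 8 = 0, so Ȟ^1 ≅ 0
Ȟ^2 = (4 − 0) − 4 = 0, so Ȟ^2 ≅ 0

Ȟ^0(U;F) ≅ Z^4, Ȟ^1(U;F) ≅ 0 and Ȟ^2(U;F) ≅ 0


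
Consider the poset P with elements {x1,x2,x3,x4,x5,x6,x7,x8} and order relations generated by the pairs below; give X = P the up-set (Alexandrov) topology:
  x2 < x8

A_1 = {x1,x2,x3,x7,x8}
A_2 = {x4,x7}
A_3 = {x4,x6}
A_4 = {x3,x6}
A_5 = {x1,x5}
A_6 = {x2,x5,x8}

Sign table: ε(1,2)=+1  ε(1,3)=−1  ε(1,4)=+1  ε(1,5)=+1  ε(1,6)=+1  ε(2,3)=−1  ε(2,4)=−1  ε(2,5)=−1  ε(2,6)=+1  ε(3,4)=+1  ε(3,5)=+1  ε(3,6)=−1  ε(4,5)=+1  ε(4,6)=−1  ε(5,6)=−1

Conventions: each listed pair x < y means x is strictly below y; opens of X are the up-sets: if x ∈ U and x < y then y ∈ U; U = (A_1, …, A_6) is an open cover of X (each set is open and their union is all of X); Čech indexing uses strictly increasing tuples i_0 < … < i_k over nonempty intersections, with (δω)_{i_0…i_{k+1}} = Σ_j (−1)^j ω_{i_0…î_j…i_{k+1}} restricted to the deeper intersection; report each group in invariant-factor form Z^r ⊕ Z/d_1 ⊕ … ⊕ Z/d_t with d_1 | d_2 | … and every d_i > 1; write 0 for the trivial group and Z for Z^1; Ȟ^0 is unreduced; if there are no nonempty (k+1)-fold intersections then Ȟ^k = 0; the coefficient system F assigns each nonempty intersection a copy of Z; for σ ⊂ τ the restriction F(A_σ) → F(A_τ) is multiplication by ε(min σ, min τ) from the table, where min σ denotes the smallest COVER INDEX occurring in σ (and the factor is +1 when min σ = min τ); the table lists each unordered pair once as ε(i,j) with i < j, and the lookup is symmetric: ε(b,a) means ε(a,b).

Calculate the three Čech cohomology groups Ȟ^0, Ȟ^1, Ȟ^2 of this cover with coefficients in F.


intersection data:
  A12={x7} A14={x3} A15={x1} A16={x2,x8} A23={x4} A34={x6} A56={x5}
C dims 6,7; δ0: rk 6, SNF 1^5·2
Ȟ^0 = (6 − 6) − 0 = 0, so Ȟ^0 ≅ 0
Ȟ^1 = (7 − 0) − 6 = 1 plus torsion [2], so Ȟ^1 ≅ Z ⊕ Z/2
Ȟ^2 = (0 − 0) − 0 = 0, so Ȟ^2 ≅ 0

Ȟ^0(U;F) ≅ 0; Ȟ^1(U;F) ≅ Z ⊕ Z/2; Ȟ^2(U;F) ≅ 0


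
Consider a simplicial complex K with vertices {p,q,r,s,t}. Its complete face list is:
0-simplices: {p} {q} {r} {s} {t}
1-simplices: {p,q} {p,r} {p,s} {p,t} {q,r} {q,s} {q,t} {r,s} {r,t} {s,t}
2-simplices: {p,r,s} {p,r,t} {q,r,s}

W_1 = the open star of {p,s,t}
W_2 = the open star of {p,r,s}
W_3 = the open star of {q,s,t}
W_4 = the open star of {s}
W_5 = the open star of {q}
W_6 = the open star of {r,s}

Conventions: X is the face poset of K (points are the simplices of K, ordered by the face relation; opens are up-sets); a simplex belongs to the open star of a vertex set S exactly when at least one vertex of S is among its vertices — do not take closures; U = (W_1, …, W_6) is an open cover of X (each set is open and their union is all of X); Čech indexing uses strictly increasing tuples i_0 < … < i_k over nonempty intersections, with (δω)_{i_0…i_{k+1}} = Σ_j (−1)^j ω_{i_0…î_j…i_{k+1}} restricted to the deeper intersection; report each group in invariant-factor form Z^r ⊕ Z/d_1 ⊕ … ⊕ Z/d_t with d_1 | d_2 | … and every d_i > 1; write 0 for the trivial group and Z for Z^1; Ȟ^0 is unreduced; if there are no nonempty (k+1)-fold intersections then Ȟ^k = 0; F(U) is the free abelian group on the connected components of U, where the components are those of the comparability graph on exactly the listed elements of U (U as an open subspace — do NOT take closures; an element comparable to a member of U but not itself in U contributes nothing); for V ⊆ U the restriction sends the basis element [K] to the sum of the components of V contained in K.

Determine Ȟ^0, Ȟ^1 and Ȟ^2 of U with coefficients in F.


cover nerve:
  W1={{p},{s},{t},{p,q},{p,r},{p,s},{p,t},{q,s},{q,t},{r,s},{r,t},{s,t},{p,r,s},{p,r,t},{q,r,s}} W2={{p},{r},{s},{p,q},{p,r},{p,s},{p,t},{q,r},{q,s},{r,s},{r,t},{s,t},{p,r,s},{p,r,t},{q,r,s}} W3={{q},{s},{t},{p,q},{p,s},{p,t},{q,r},{q,s},{q,t},{r,s},{r,t},{s,t},{p,r,s},{p,r,t},{q,r,s}} W4={{s},{p,s},{q,s},{r,s},{s,t},{p,r,s},{q,r,s}} W5={{q},{p,q},{q,r},{q,s},{q,t},{q,r,s}} W6={{r},{s},{p,r},{p,s},{q,r},{q,s},{r,s},{r,t},{s,t},{p,r,s},{p,r,t},{q,r,s}}
  W12={{p},{s},{p,q},{p,r},{p,s},{p,t},{q,s},{r,s},{r,t},{s,t},{p,r,s},{p,r,t},{q,r,s}} W13={{s},{t},{p,q},{p,s},{p,t},{q,s},{q,t},{r,s},{r,t},{s,t},{p,r,s},{p,r,t},{q,r,s}} W14={{s},{p,s},{q,s},{r,s},{s,t},{p,r,s},{q,r,s}} W15={{p,q},{q,s},{q,t},{q,r,s}} W16={{s},{p,r},{p,s},{q,s},{r,s},{r,t},{s,t},{p,r,s},{p,r,t},{q,r,s}} W23={{s},{p,q},{p,s},{p,t},{q,r},{q,s},{r,s},{r,t},{s,t},{p,r,s},{p,r,t},{q,r,s}} W24={{s},{p,s},{q,s},{r,s},{s,t},{p,r,s},{q,r,s}} W25={{p,q},{q,r},{q,s},{q,r,s}} W26={{r},{s},{p,r},{p,s},{q,r},{q,s},{r,s},{r,t},{s,t},{p,r,s},{p,r,t},{q,r,s}} W34={{s},{p,s},{q,s},{r,s},{s,t},{p,r,s},{q,r,s}} W35={{q},{p,q},{q,r},{q,s},{q,t},{q,r,s}} W36={{s},{p,s},{q,r},{q,s},{r,s},{r,t},{s,t},{p,r,s},{p,r,t},{q,r,s}} W45={{q,s},{q,r,s}} W46={{s},{p,s},{q,s},{r,s},{s,t},{p,r,s},{q,r,s}} W56={{q,r},{q,s},{q,r,s}}
  W123={{s},{p,q},{p,s},{p,t},{q,s},{r,s},{r,t},{s,t},{p,r,s},{p,r,t},{q,r,s}} W124={{s},{p,s},{q,s},{r,s},{s,t},{p,r,s},{q,r,s}} W125={{p,q},{q,s},{q,r,s}} W126={{s},{p,r},{p,s},{q,s},{r,s},{r,t},{s,t},{p,r,s},{p,r,t},{q,r,s}} W134={{s},{p,s},{q,s},{r,s},{s,t},{p,r,s},{q,r,s}} W135={{p,q},{q,s},{q,t},{q,r,s}} W136={{s},{p,s},{q,s},{r,s},{r,t},{s,t},{p,r,s},{p,r,t},{q,r,s}} W145={{q,s},{q,r,s}} W146={{s},{p,s},{q,s},{r,s},{s,t},{p,r,s},{q,r,s}} W156={{q,s},{q,r,s}} W234={{s},{p,s},{q,s},{r,s},{s,t},{p,r,s},{q,r,s}} W235={{p,q},{q,r},{q,s},{q,r,s}} W236={{s},{p,s},{q,r},{q,s},{r,s},{r,t},{s,t},{p,r,s},{p,r,t},{q,r,s}} W245={{q,s},{q,r,s}} W246={{s},{p,s},{q,s},{r,s},{s,t},{p,r,s},{q,r,s}} W256={{q,r},{q,s},{q,r,s}} W345={{q,s},{q,r,s}} W346={{s},{p,s},{q,s},{r,s},{s,t},{p,r,s},{q,r,s}} W356={{q,r},{q,s},{q,r,s}} W456={{q,s},{q,r,s}}
  W1234={{s},{p,s},{q,s},{r,s},{s,t},{p,r,s},{q,r,s}} W1235={{p,q},{q,s},{q,r,s}} W1236={{s},{p,s},{q,s},{r,s},{r,t},{s,t},{p,r,s},{p,r,t},{q,r,s}} W1245={{q,s},{q,r,s}} W1246={{s},{p,s},{q,s},{r,s},{s,t},{p,r,s},{q,r,s}} W1256={{q,s},{q,r,s}} W1345={{q,s},{q,r,s}} W1346={{s},{p,s},{q,s},{r,s},{s,t},{p,r,s},{q,r,s}} W1356={{q,s},{q,r,s}} W1456={{q,s},{q,r,s}} W2345={{q,s},{q,r,s}} W2346={{s},{p,s},{q,s},{r,s},{s,t},{p,r,s},{q,r,s}} W2356={{q,r},{q,s},{q,r,s}} W2456={{q,s},{q,r,s}} W3456={{q,s},{q,r,s}}
  W12345={{q,s},{q,r,s}} W12346={{s},{p,s},{q,s},{r,s},{s,t},{p,r,s},{q,r,s}} W12356={{q,s},{q,r,s}} W12456={{q,s},{q,r,s}} W13456={{q,s},{q,r,s}} W23456={{q,s},{q,r,s}}
  W123456={{q,s},{q,r,s}}
components per intersection:
  W1: {{p},{s},{t},{p,q},{p,r},{p,s},{p,t},{q,s},{q,t},{r,s},{r,t},{s,t},{p,r,s},{p,r,t},{q,r,s}}
  W2: {{p},{r},{s},{p,q},{p,r},{p,s},{p,t},{q,r},{q,s},{r,s},{r,t},{s,t},{p,r,s},{p,r,t},{q,r,s}}
  W3: {{q},{s},{t},{p,q},{p,s},{p,t},{q,r},{q,s},{q,t},{r,s},{r,t},{s,t},{p,r,s},{p,r,t},{q,r,s}}
  W4: {{s},{p,s},{q,s},{r,s},{s,t},{p,r,s},{q,r,s}}
  W5: {{q},{p,q},{q,r},{q,s},{q,t},{q,r,s}}
  W6: {{r},{s},{p,r},{p,s},{q,r},{q,s},{r,s},{r,t},{s,t},{p,r,s},{p,r,t},{q,r,s}}
  W12: {{p},{s},{p,q},{p,r},{p,s},{p,t},{q,s},{r,s},{r,t},{s,t},{p,r,s},{p,r,t},{q,r,s}}
  W13: {{s},{t},{p,s},{p,t},{q,s},{q,t},{r,s},{r,t},{s,t},{p,r,s},{p,r,t},{q,r,s}} {{p,q}}
  W14: {{s},{p,s},{q,s},{r,s},{s,t},{p,r,s},{q,r,s}}
  W15: {{p,q}} {{q,s},{q,r,s}} {{q,t}}
  W16: {{s},{p,r},{p,s},{q,s},{r,s},{r,t},{s,t},{p,r,s},{p,r,t},{q,r,s}}
  W23: {{s},{p,s},{q,r},{q,s},{r,s},{s,t},{p,r,s},{q,r,s}} {{p,q}} {{p,t},{r,t},{p,r,t}}
  W24: {{s},{p,s},{q,s},{r,s},{s,t},{p,r,s},{q,r,s}}
  W25: {{p,q}} {{q,r},{q,s},{q,r,s}}
  W26: {{r},{s},{p,r},{p,s},{q,r},{q,s},{r,s},{r,t},{s,t},{p,r,s},{p,r,t},{q,r,s}}
  W34: {{s},{p,s},{q,s},{r,s},{s,t},{p,r,s},{q,r,s}}
  W35: {{q},{p,q},{q,r},{q,s},{q,t},{q,r,s}}
  W36: {{s},{p,s},{q,r},{q,s},{r,s},{s,t},{p,r,s},{q,r,s}} {{r,t},{p,r,t}}
  W45: {{q,s},{q,r,s}}
  W46: {{s},{p,s},{q,s},{r,s},{s,t},{p,r,s},{q,r,s}}
  W56: {{q,r},{q,s},{q,r,s}}
  W123: {{s},{p,s},{q,s},{r,s},{s,t},{p,r,s},{q,r,s}} {{p,q}} {{p,t},{r,t},{p,r,t}}
  W124: {{s},{p,s},{q,s},{r,s},{s,t},{p,r,s},{q,r,s}}
  W125: {{p,q}} {{q,s},{q,r,s}}
  W126: {{s},{p,r},{p,s},{q,s},{r,s},{r,t},{s,t},{p,r,s},{p,r,t},{q,r,s}}
  W134: {{s},{p,s},{q,s},{r,s},{s,t},{p,r,s},{q,r,s}}
  W135: {{p,q}} {{q,s},{q,r,s}} {{q,t}}
  W136: {{s},{p,s},{q,s},{r,s},{s,t},{p,r,s},{q,r,s}} {{r,t},{p,r,t}}
  W145: {{q,s},{q,r,s}}
  W146: {{s},{p,s},{q,s},{r,s},{s,t},{p,r,s},{q,r,s}}
  W156: {{q,s},{q,r,s}}
  W234: {{s},{p,s},{q,s},{r,s},{s,t},{p,r,s},{q,r,s}}
  W235: {{p,q}} {{q,r},{q,s},{q,r,s}}
  W236: {{s},{p,s},{q,r},{q,s},{r,s},{s,t},{p,r,s},{q,r,s}} {{r,t},{p,r,t}}
  W245: {{q,s},{q,r,s}}
  W246: {{s},{p,s},{q,s},{r,s},{s,t},{p,r,s},{q,r,s}}
  W256: {{q,r},{q,s},{q,r,s}}
  W345: {{q,s},{q,r,s}}
  W346: {{s},{p,s},{q,s},{r,s},{s,t},{p,r,s},{q,r,s}}
  W356: {{q,r},{q,s},{q,r,s}}
  W456: {{q,s},{q,r,s}}
  W1234: {{s},{p,s},{q,s},{r,s},{s,t},{p,r,s},{q,r,s}}
  W1235: {{p,q}} {{q,s},{q,r,s}}
  W1236: {{s},{p,s},{q,s},{r,s},{s,t},{p,r,s},{q,r,s}} {{r,t},{p,r,t}}
  W1245: {{q,s},{q,r,s}}
  W1246: {{s},{p,s},{q,s},{r,s},{s,t},{p,r,s},{q,r,s}}
  W1256: {{q,s},{q,r,s}}
  W1345: {{q,s},{q,r,s}}
  W1346: {{s},{p,s},{q,s},{r,s},{s,t},{p,r,s},{q,r,s}}
  W1356: {{q,s},{q,r,s}}
  W1456: {{q,s},{q,r,s}}
  W2345: {{q,s},{q,r,s}}
  W2346: {{s},{p,s},{q,s},{r,s},{s,t},{p,r,s},{q,r,s}}
  W2356: {{q,r},{q,s},{q,r,s}}
  W2456: {{q,s},{q,r,s}}
  W3456: {{q,s},{q,r,s}}
  W12345: {{q,s},{q,r,s}}
  W12346: {{s},{p,s},{q,s},{r,s},{s,t},{p,r,s},{q,r,s}}
  W12356: {{q,s},{q,r,s}}
  W12456: {{q,s},{q,r,s}}
  W13456: {{q,s},{q,r,s}}
  W23456: {{q,s},{q,r,s}}
  W123456: {{q,s},{q,r,s}}
C dims 6,22,28,17; δ0: rk 5, SNF 1^5; δ1: rk 16, SNF 1^16; δ2: rk 12, SNF 1^12
Ȟ^0: (6−5)−0=1 ⇒ Z
Ȟ^1: (22−16)−5=1 ⇒ Z
Ȟ^2: (28−12)−16=0 ⇒ 0

Ȟ^0 ≅ Z, Ȟ^1 ≅ Z, Ȟ^2 ≅ 0
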